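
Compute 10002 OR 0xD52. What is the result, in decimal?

12114

10002 = 10011100010010
0xD52 = 00110101010010
 OR → 10111101010010 = 12114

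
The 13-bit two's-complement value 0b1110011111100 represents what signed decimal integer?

pattern = 1110011111100 (MSB is 1 ⇒ negative)
Invert: 0001100000011, add 1 → 0001100000100 = 772, so the value is -772.
(Equivalently: 7420 - 2^13 = 7420 - 8192 = -772.)

-772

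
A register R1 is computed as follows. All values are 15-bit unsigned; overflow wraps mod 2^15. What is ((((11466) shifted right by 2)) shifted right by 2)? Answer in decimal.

11466 = 010110011001010
→ shifted right by 2 → 000101100110010 = 2866
→ shifted right by 2 → 000001011001100 = 716

716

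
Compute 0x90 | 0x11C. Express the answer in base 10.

0x90 = 010010000
0x11C = 100011100
 OR → 110011100 = 412

412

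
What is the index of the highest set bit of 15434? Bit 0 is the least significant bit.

13

15434 = 11110001001010
The topmost 1 is at position 13 (since 2^13 = 8192 ≤ 15434 < 16384).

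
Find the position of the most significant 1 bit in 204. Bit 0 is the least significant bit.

204 = 11001100
The topmost 1 is at position 7 (since 2^7 = 128 ≤ 204 < 256).

7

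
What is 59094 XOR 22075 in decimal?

45293

59094 = 1110011011010110
22075 = 0101011000111011
XOR → 1011000011101101 = 45293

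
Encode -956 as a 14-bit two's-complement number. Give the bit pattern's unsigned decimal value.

956 in 14 bits: 00001110111100
Invert: 11110001000011
Add 1:  11110001000100 = 15428
(Check: 2^14 - 956 = 16384 - 956 = 15428.)

15428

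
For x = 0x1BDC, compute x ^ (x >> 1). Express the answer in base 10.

x = 1101111011100 = 7132
x>>1 = 0110111101110
XOR  = 1011000110010 = 5682
(x ^ (x >> 1) gives the standard binary-reflected Gray code of x.)

5682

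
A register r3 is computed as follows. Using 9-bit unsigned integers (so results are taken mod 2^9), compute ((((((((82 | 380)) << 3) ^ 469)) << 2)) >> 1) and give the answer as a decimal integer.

82 = 001010010
380 = 101111100
→ | → 101111110 = 382
→ << 3 (mod 2^9) → 111110000 = 496
469 = 111010101
→ ^ → 000100101 = 37
→ << 2 (mod 2^9) → 010010100 = 148
→ >> 1 → 001001010 = 74

74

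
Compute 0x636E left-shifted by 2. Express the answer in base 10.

0x636E = 00110001101101110
shift left by 2 → 11000110110111000 = 101816
(equivalently, 25454 × 2^2 = 25454 × 4)

101816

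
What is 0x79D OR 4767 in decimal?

0x79D = 0011110011101
4767 = 1001010011111
 OR → 1011110011111 = 6047

6047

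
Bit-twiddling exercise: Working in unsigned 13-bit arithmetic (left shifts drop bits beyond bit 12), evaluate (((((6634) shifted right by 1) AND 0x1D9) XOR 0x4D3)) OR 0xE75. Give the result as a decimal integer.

3703

6634 = 1100111101010
→ shifted right by 1 → 0110011110101 = 3317
0x1D9 = 0000111011001
→ AND → 0000011010001 = 209
0x4D3 = 0010011010011
→ XOR → 0010000000010 = 1026
0xE75 = 0111001110101
→ OR → 0111001110111 = 3703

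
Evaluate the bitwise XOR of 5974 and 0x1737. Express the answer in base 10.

5974 = 1011101010110
0x1737 = 1011100110111
XOR → 0000001100001 = 97

97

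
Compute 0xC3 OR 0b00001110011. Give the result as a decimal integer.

0xC3 = 11000011
b = 01110011
 OR → 11110011 = 243

243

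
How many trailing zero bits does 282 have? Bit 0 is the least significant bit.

1

282 = 100011010
Trailing zeros: 1, so the lowest set bit is bit 1 (value 2).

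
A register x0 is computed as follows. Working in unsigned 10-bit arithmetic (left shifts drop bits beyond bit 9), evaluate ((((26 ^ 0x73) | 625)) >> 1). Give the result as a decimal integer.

316

26 = 0000011010
0x73 = 0001110011
→ ^ → 0001101001 = 105
625 = 1001110001
→ | → 1001111001 = 633
→ >> 1 → 0100111100 = 316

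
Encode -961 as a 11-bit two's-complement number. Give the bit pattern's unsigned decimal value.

961 in 11 bits: 01111000001
Invert: 10000111110
Add 1:  10000111111 = 1087
(Check: 2^11 - 961 = 2048 - 961 = 1087.)

1087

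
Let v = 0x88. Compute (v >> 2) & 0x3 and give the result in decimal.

v = 010001000
Shift right by 2: 0100010
Mask low 2 bits: 10 = 2

2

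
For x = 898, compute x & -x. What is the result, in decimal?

2

x = 1110000010 = 898
-x (two's complement) = …0001111110
AND   = 0000000010 = 2
(x & -x isolates the lowest set bit of x.)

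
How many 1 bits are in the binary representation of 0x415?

0x415 = 10000010101
Count the 1s: 1 + 1 + 1 + 1 = 4

4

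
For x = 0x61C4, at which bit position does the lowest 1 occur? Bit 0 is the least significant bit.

2

0x61C4 = 110000111000100
Trailing zeros: 2, so the lowest set bit is bit 2 (value 4).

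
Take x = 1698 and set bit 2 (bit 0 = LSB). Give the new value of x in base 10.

1702

x = 011010100010
bit 2 is currently 0; set it via x | (1 << 2) = x | 4
→ 011010100110 = 1702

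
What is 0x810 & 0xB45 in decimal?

0x810 = 100000010000
0xB45 = 101101000101
AND → 100000000000 = 2048

2048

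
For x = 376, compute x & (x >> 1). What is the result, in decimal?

x = 101111000 = 376
x>>1 = 010111100
AND  = 000111000 = 56
(x & (x >> 1) has a 1 wherever x has two consecutive 1 bits.)

56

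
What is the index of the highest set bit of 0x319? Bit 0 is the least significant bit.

9

0x319 = 1100011001
The topmost 1 is at position 9 (since 2^9 = 512 ≤ 793 < 1024).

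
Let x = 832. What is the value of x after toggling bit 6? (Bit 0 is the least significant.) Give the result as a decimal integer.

x = 01101000000
bit 6 is currently 1; toggle it via x ^ (1 << 6) = x ^ 64
→ 01100000000 = 768

768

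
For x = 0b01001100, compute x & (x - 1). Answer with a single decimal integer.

x = 1001100 = 76
x - 1 = 1001011
AND   = 1001000 = 72
(x & (x - 1) clears the lowest set bit of x.)

72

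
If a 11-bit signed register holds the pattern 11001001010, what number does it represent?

pattern = 11001001010 (MSB is 1 ⇒ negative)
Invert: 00110110101, add 1 → 00110110110 = 438, so the value is -438.
(Equivalently: 1610 - 2^11 = 1610 - 2048 = -438.)

-438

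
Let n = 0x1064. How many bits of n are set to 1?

4

0x1064 = 1000001100100
Count the 1s: 1 + 1 + 1 + 1 = 4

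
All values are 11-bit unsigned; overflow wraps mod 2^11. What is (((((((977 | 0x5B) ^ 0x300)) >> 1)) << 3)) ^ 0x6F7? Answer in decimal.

977 = 01111010001
0x5B = 00001011011
→ | → 01111011011 = 987
0x300 = 01100000000
→ ^ → 00011011011 = 219
→ >> 1 → 00001101101 = 109
→ << 3 (mod 2^11) → 01101101000 = 872
0x6F7 = 11011110111
→ ^ → 10110011111 = 1439

1439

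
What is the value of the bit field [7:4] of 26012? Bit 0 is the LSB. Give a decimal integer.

v = 110010110011100
Shift right by 4: 11001011001
Mask low 4 bits: 1001 = 9

9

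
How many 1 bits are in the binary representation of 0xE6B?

0xE6B = 111001101011
Count the 1s: 1 + 1 + 1 + 1 + 1 + 1 + 1 + 1 = 8

8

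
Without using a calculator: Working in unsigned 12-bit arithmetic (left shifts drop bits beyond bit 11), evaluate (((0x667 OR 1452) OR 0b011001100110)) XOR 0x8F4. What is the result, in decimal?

3867

0x667 = 011001100111
1452 = 010110101100
→ OR → 011111101111 = 2031
0b011001100110 = 011001100110
→ OR → 011111101111 = 2031
0x8F4 = 100011110100
→ XOR → 111100011011 = 3867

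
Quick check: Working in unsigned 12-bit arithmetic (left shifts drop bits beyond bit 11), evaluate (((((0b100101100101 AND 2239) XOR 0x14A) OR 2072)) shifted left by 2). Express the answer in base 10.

0b100101100101 = 100101100101
2239 = 100010111111
→ AND → 100000100101 = 2085
0x14A = 000101001010
→ XOR → 100101101111 = 2415
2072 = 100000011000
→ OR → 100101111111 = 2431
→ shifted left by 2 (mod 2^12) → 010111111100 = 1532

1532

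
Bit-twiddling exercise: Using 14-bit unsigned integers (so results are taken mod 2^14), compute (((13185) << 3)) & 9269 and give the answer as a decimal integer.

1024

13185 = 11001110000001
→ << 3 (mod 2^14) → 01110000001000 = 7176
9269 = 10010000110101
→ & → 00010000000000 = 1024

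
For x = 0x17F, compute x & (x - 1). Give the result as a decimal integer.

x = 101111111 = 383
x - 1 = 101111110
AND   = 101111110 = 382
(x & (x - 1) clears the lowest set bit of x.)

382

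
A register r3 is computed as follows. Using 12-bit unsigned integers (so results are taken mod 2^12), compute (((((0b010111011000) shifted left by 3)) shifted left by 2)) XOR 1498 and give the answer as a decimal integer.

3802

0b010111011000 = 010111011000
→ shifted left by 3 (mod 2^12) → 111011000000 = 3776
→ shifted left by 2 (mod 2^12) → 101100000000 = 2816
1498 = 010111011010
→ XOR → 111011011010 = 3802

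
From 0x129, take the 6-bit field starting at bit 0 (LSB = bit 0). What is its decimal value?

v = 00100101001
Shift right by 0: 00100101001
Mask low 6 bits: 101001 = 41

41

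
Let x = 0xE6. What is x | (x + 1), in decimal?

x = 11100110 = 230
x + 1 = 11100111
OR    = 11100111 = 231
(x | (x + 1) sets the lowest cleared bit.)

231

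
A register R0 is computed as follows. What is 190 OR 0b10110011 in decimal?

191

190 = 10111110
b = 10110011
 OR → 10111111 = 191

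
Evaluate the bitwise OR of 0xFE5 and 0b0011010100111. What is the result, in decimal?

4071

0xFE5 = 111111100101
b = 011010100111
 OR → 111111100111 = 4071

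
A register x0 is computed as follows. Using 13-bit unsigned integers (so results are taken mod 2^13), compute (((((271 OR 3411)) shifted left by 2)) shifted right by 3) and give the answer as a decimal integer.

271 = 0000100001111
3411 = 0110101010011
→ OR → 0110101011111 = 3423
→ shifted left by 2 (mod 2^13) → 1010101111100 = 5500
→ shifted right by 3 → 0001010101111 = 687

687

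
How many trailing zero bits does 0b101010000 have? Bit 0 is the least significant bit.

0b101010000 = 101010000
Trailing zeros: 4, so the lowest set bit is bit 4 (value 16).

4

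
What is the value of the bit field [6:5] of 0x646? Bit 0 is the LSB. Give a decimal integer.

2

v = 011001000110
Shift right by 5: 0110010
Mask low 2 bits: 10 = 2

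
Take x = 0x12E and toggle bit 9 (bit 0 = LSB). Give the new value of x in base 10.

x = 0100101110
bit 9 is currently 0; toggle it via x ^ (1 << 9) = x ^ 512
→ 1100101110 = 814

814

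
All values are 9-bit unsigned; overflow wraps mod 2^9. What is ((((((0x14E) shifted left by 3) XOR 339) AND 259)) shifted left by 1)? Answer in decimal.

6

0x14E = 101001110
→ shifted left by 3 (mod 2^9) → 001110000 = 112
339 = 101010011
→ XOR → 100100011 = 291
259 = 100000011
→ AND → 100000011 = 259
→ shifted left by 1 (mod 2^9) → 000000110 = 6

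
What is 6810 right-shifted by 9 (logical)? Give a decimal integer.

6810 = 1101010011010
shift right by 9 → 0000000001101 = 13
(equivalently, floor(6810 / 512))

13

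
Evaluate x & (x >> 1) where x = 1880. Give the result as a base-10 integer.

x = 11101011000 = 1880
x>>1 = 01110101100
AND  = 01100001000 = 776
(x & (x >> 1) has a 1 wherever x has two consecutive 1 bits.)

776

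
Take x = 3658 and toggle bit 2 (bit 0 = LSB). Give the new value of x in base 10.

x = 000111001001010
bit 2 is currently 0; toggle it via x ^ (1 << 2) = x ^ 4
→ 000111001001110 = 3662

3662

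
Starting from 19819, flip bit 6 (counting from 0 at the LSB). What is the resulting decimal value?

x = 0100110101101011
bit 6 is currently 1; toggle it via x ^ (1 << 6) = x ^ 64
→ 0100110100101011 = 19755

19755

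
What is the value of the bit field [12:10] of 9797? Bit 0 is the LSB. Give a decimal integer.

v = 10011001000101
Shift right by 10: 1001
Mask low 3 bits: 001 = 1

1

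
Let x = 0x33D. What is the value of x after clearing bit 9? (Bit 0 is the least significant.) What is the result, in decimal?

x = 1100111101
bit 9 is currently 1; clear it via x & ~(1 << 9) = x & ~512
→ 0100111101 = 317

317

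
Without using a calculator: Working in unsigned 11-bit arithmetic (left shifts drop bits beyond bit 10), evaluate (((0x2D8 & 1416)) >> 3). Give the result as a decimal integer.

0x2D8 = 01011011000
1416 = 10110001000
→ & → 00010001000 = 136
→ >> 3 → 00000010001 = 17

17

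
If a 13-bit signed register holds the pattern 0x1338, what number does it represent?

-3272

pattern = 1001100111000 (MSB is 1 ⇒ negative)
Invert: 0110011000111, add 1 → 0110011001000 = 3272, so the value is -3272.
(Equivalently: 4920 - 2^13 = 4920 - 8192 = -3272.)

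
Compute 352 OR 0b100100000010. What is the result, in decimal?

2402

352 = 000101100000
b = 100100000010
 OR → 100101100010 = 2402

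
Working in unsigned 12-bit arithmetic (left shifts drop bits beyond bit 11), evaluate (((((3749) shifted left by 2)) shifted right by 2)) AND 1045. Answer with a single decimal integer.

3749 = 111010100101
→ shifted left by 2 (mod 2^12) → 101010010100 = 2708
→ shifted right by 2 → 001010100101 = 677
1045 = 010000010101
→ AND → 000000000101 = 5

5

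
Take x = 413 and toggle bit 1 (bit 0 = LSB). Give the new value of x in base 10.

x = 0110011101
bit 1 is currently 0; toggle it via x ^ (1 << 1) = x ^ 2
→ 0110011111 = 415

415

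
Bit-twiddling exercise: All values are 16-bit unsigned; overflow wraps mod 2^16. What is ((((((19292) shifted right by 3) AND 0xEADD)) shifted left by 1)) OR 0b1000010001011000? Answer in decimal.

38106

19292 = 0100101101011100
→ shifted right by 3 → 0000100101101011 = 2411
0xEADD = 1110101011011101
→ AND → 0000100001001001 = 2121
→ shifted left by 1 (mod 2^16) → 0001000010010010 = 4242
0b1000010001011000 = 1000010001011000
→ OR → 1001010011011010 = 38106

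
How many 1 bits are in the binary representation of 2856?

5

2856 = 101100101000
Count the 1s: 1 + 1 + 1 + 1 + 1 = 5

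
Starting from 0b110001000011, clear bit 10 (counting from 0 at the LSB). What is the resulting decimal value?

x = 110001000011
bit 10 is currently 1; clear it via x & ~(1 << 10) = x & ~1024
→ 100001000011 = 2115

2115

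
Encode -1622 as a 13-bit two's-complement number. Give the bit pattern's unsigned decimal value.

1622 in 13 bits: 0011001010110
Invert: 1100110101001
Add 1:  1100110101010 = 6570
(Check: 2^13 - 1622 = 8192 - 1622 = 6570.)

6570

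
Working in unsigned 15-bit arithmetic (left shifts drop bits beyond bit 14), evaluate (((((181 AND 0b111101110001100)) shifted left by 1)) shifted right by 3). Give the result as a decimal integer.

181 = 000000010110101
0b111101110001100 = 111101110001100
→ AND → 000000010000100 = 132
→ shifted left by 1 (mod 2^15) → 000000100001000 = 264
→ shifted right by 3 → 000000000100001 = 33

33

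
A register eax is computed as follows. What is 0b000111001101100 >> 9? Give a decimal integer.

x = 111001101100
shift right by 9 → 000000000111 = 7
(equivalently, floor(3692 / 512))

7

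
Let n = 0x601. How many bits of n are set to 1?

0x601 = 11000000001
Count the 1s: 1 + 1 + 1 = 3

3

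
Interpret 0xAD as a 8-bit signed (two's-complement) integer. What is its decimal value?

pattern = 10101101 (MSB is 1 ⇒ negative)
Invert: 01010010, add 1 → 01010011 = 83, so the value is -83.
(Equivalently: 173 - 2^8 = 173 - 256 = -83.)

-83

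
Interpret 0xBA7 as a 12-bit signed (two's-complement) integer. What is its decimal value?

-1113

pattern = 101110100111 (MSB is 1 ⇒ negative)
Invert: 010001011000, add 1 → 010001011001 = 1113, so the value is -1113.
(Equivalently: 2983 - 2^12 = 2983 - 4096 = -1113.)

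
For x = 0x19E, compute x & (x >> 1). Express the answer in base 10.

142

x = 110011110 = 414
x>>1 = 011001111
AND  = 010001110 = 142
(x & (x >> 1) has a 1 wherever x has two consecutive 1 bits.)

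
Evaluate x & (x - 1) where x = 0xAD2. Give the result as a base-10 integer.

x = 101011010010 = 2770
x - 1 = 101011010001
AND   = 101011010000 = 2768
(x & (x - 1) clears the lowest set bit of x.)

2768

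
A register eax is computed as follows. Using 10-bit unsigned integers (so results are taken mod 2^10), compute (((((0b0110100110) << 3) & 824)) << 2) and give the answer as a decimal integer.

192

0b0110100110 = 0110100110
→ << 3 (mod 2^10) → 0100110000 = 304
824 = 1100111000
→ & → 0100110000 = 304
→ << 2 (mod 2^10) → 0011000000 = 192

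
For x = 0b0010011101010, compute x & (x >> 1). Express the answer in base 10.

96

x = 10011101010 = 1258
x>>1 = 01001110101
AND  = 00001100000 = 96
(x & (x >> 1) has a 1 wherever x has two consecutive 1 bits.)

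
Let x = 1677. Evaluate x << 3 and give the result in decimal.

1677 = 00011010001101
shift left by 3 → 11010001101000 = 13416
(equivalently, 1677 × 2^3 = 1677 × 8)

13416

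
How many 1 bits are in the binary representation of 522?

522 = 1000001010
Count the 1s: 1 + 1 + 1 = 3

3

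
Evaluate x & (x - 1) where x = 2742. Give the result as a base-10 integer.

2740

x = 101010110110 = 2742
x - 1 = 101010110101
AND   = 101010110100 = 2740
(x & (x - 1) clears the lowest set bit of x.)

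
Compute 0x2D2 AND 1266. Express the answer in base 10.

0x2D2 = 01011010010
1266 = 10011110010
AND → 00011010010 = 210

210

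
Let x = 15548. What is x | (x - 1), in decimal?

15551

x = 11110010111100 = 15548
x - 1 = 11110010111011
OR    = 11110010111111 = 15551
(x | (x - 1) sets all bits below the lowest set bit.)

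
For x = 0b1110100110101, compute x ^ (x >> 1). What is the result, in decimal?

5039

x = 1110100110101 = 7477
x>>1 = 0111010011010
XOR  = 1001110101111 = 5039
(x ^ (x >> 1) gives the standard binary-reflected Gray code of x.)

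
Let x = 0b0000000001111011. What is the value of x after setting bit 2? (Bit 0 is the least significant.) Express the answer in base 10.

x = 0000000001111011
bit 2 is currently 0; set it via x | (1 << 2) = x | 4
→ 0000000001111111 = 127

127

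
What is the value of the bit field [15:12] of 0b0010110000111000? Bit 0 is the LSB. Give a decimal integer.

2

v = 0010110000111000
Shift right by 12: 0010
Mask low 4 bits: 0010 = 2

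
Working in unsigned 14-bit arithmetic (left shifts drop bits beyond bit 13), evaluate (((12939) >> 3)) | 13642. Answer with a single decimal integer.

12939 = 11001010001011
→ >> 3 → 00011001010001 = 1617
13642 = 11010101001010
→ | → 11011101011011 = 14171

14171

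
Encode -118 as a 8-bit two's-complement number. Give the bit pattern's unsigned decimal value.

138

118 in 8 bits: 01110110
Invert: 10001001
Add 1:  10001010 = 138
(Check: 2^8 - 118 = 256 - 118 = 138.)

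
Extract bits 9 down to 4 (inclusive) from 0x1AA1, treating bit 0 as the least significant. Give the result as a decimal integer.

42

v = 1101010100001
Shift right by 4: 110101010
Mask low 6 bits: 101010 = 42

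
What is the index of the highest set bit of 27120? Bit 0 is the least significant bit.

14

27120 = 110100111110000
The topmost 1 is at position 14 (since 2^14 = 16384 ≤ 27120 < 32768).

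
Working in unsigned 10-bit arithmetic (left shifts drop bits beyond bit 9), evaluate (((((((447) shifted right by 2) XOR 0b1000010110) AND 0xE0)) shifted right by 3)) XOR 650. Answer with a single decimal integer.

646

447 = 0110111111
→ shifted right by 2 → 0001101111 = 111
0b1000010110 = 1000010110
→ XOR → 1001111001 = 633
0xE0 = 0011100000
→ AND → 0001100000 = 96
→ shifted right by 3 → 0000001100 = 12
650 = 1010001010
→ XOR → 1010000110 = 646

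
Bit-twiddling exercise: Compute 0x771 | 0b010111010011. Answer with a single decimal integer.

2035

0x771 = 11101110001
b = 10111010011
 OR → 11111110011 = 2035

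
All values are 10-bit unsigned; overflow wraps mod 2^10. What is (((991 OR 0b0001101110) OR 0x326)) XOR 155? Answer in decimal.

991 = 1111011111
0b0001101110 = 0001101110
→ OR → 1111111111 = 1023
0x326 = 1100100110
→ OR → 1111111111 = 1023
155 = 0010011011
→ XOR → 1101100100 = 868

868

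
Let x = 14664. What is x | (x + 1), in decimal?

14665

x = 11100101001000 = 14664
x + 1 = 11100101001001
OR    = 11100101001001 = 14665
(x | (x + 1) sets the lowest cleared bit.)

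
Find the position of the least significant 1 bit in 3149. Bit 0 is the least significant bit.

0

3149 = 110001001101
Trailing zeros: 0, so the lowest set bit is bit 0 (value 1).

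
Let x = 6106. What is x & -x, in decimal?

2

x = 1011111011010 = 6106
-x (two's complement) = …0100000100110
AND   = 0000000000010 = 2
(x & -x isolates the lowest set bit of x.)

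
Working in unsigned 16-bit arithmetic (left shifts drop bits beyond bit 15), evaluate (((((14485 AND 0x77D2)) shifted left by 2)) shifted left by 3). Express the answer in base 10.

14485 = 0011100010010101
0x77D2 = 0111011111010010
→ AND → 0011000010010000 = 12432
→ shifted left by 2 (mod 2^16) → 1100001001000000 = 49728
→ shifted left by 3 (mod 2^16) → 0001001000000000 = 4608

4608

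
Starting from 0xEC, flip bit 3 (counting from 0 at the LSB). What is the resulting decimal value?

x = 0000011101100
bit 3 is currently 1; toggle it via x ^ (1 << 3) = x ^ 8
→ 0000011100100 = 228

228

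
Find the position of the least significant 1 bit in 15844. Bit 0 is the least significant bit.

15844 = 11110111100100
Trailing zeros: 2, so the lowest set bit is bit 2 (value 4).

2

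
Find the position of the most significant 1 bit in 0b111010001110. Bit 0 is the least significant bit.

11

0b111010001110 = 111010001110
The topmost 1 is at position 11 (since 2^11 = 2048 ≤ 3726 < 4096).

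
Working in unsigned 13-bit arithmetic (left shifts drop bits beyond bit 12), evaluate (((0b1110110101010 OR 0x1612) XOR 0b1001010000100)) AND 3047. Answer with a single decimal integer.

2342

0b1110110101010 = 1110110101010
0x1612 = 1011000010010
→ OR → 1111110111010 = 8122
0b1001010000100 = 1001010000100
→ XOR → 0110100111110 = 3390
3047 = 0101111100111
→ AND → 0100100100110 = 2342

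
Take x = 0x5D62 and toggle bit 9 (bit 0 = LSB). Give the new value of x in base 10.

24418

x = 101110101100010
bit 9 is currently 0; toggle it via x ^ (1 << 9) = x ^ 512
→ 101111101100010 = 24418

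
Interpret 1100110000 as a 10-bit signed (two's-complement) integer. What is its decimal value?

pattern = 1100110000 (MSB is 1 ⇒ negative)
Invert: 0011001111, add 1 → 0011010000 = 208, so the value is -208.
(Equivalently: 816 - 2^10 = 816 - 1024 = -208.)

-208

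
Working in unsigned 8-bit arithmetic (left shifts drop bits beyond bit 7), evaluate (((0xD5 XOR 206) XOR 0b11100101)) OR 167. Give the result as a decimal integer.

255

0xD5 = 11010101
206 = 11001110
→ XOR → 00011011 = 27
0b11100101 = 11100101
→ XOR → 11111110 = 254
167 = 10100111
→ OR → 11111111 = 255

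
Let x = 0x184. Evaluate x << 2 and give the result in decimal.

1552

0x184 = 00110000100
shift left by 2 → 11000010000 = 1552
(equivalently, 388 × 2^2 = 388 × 4)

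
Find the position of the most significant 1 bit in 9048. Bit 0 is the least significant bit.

13

9048 = 10001101011000
The topmost 1 is at position 13 (since 2^13 = 8192 ≤ 9048 < 16384).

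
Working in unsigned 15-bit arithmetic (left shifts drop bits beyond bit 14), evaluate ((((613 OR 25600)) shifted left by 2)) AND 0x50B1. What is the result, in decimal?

4240

613 = 000001001100101
25600 = 110010000000000
→ OR → 110011001100101 = 26213
→ shifted left by 2 (mod 2^15) → 001100110010100 = 6548
0x50B1 = 101000010110001
→ AND → 001000010010000 = 4240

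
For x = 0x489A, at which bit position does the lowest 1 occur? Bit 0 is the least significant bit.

0x489A = 100100010011010
Trailing zeros: 1, so the lowest set bit is bit 1 (value 2).

1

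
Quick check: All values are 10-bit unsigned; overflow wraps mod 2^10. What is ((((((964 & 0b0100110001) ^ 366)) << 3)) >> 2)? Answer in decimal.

964 = 1111000100
0b0100110001 = 0100110001
→ & → 0100000000 = 256
366 = 0101101110
→ ^ → 0001101110 = 110
→ << 3 (mod 2^10) → 1101110000 = 880
→ >> 2 → 0011011100 = 220

220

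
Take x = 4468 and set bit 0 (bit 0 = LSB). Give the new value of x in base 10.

4469

x = 1000101110100
bit 0 is currently 0; set it via x | (1 << 0) = x | 1
→ 1000101110101 = 4469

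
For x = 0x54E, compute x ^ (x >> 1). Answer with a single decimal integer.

x = 10101001110 = 1358
x>>1 = 01010100111
XOR  = 11111101001 = 2025
(x ^ (x >> 1) gives the standard binary-reflected Gray code of x.)

2025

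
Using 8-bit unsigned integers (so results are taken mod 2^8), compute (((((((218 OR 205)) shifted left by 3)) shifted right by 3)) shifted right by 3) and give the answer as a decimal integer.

218 = 11011010
205 = 11001101
→ OR → 11011111 = 223
→ shifted left by 3 (mod 2^8) → 11111000 = 248
→ shifted right by 3 → 00011111 = 31
→ shifted right by 3 → 00000011 = 3

3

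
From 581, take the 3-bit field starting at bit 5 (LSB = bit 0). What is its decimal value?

v = 1001000101
Shift right by 5: 10010
Mask low 3 bits: 010 = 2

2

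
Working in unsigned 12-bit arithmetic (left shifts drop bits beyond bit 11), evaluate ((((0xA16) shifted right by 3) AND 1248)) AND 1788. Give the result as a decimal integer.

0xA16 = 101000010110
→ shifted right by 3 → 000101000010 = 322
1248 = 010011100000
→ AND → 000001000000 = 64
1788 = 011011111100
→ AND → 000001000000 = 64

64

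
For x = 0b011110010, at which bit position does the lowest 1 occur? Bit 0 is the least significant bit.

1

0b011110010 = 11110010
Trailing zeros: 1, so the lowest set bit is bit 1 (value 2).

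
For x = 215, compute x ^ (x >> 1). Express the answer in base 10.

x = 11010111 = 215
x>>1 = 01101011
XOR  = 10111100 = 188
(x ^ (x >> 1) gives the standard binary-reflected Gray code of x.)

188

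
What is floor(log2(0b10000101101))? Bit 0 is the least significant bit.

0b10000101101 = 10000101101
The topmost 1 is at position 10 (since 2^10 = 1024 ≤ 1069 < 2048).

10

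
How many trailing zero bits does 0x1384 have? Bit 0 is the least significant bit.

2

0x1384 = 1001110000100
Trailing zeros: 2, so the lowest set bit is bit 2 (value 4).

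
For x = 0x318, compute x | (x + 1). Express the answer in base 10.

x = 1100011000 = 792
x + 1 = 1100011001
OR    = 1100011001 = 793
(x | (x + 1) sets the lowest cleared bit.)

793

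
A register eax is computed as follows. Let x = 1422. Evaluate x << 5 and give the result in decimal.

1422 = 0000010110001110
shift left by 5 → 1011000111000000 = 45504
(equivalently, 1422 × 2^5 = 1422 × 32)

45504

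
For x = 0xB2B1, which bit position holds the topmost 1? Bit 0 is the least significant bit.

0xB2B1 = 1011001010110001
The topmost 1 is at position 15 (since 2^15 = 32768 ≤ 45745 < 65536).

15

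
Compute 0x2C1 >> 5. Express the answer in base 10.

0x2C1 = 1011000001
shift right by 5 → 0000010110 = 22
(equivalently, floor(705 / 32))

22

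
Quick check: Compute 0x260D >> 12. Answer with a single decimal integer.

0x260D = 10011000001101
shift right by 12 → 00000000000010 = 2
(equivalently, floor(9741 / 4096))

2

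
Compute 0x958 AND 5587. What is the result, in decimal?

0x958 = 0100101011000
5587 = 1010111010011
AND → 0000101010000 = 336

336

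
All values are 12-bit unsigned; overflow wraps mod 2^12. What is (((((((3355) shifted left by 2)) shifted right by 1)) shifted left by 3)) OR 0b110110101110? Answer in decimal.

3518

3355 = 110100011011
→ shifted left by 2 (mod 2^12) → 010001101100 = 1132
→ shifted right by 1 → 001000110110 = 566
→ shifted left by 3 (mod 2^12) → 000110110000 = 432
0b110110101110 = 110110101110
→ OR → 110110111110 = 3518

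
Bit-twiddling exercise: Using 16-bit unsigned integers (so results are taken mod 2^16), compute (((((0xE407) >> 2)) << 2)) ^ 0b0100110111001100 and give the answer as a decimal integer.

43464

0xE407 = 1110010000000111
→ >> 2 → 0011100100000001 = 14593
→ << 2 (mod 2^16) → 1110010000000100 = 58372
0b0100110111001100 = 0100110111001100
→ ^ → 1010100111001000 = 43464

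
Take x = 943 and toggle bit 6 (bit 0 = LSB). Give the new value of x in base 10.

1007

x = 1110101111
bit 6 is currently 0; toggle it via x ^ (1 << 6) = x ^ 64
→ 1111101111 = 1007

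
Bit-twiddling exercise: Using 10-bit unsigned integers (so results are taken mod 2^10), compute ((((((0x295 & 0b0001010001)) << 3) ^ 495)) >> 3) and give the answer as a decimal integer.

44

0x295 = 1010010101
0b0001010001 = 0001010001
→ & → 0000010001 = 17
→ << 3 (mod 2^10) → 0010001000 = 136
495 = 0111101111
→ ^ → 0101100111 = 359
→ >> 3 → 0000101100 = 44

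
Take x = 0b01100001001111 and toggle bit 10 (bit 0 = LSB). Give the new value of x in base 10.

7247

x = 01100001001111
bit 10 is currently 0; toggle it via x ^ (1 << 10) = x ^ 1024
→ 01110001001111 = 7247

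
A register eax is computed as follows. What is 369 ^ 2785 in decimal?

2960

369 = 000101110001
2785 = 101011100001
XOR → 101110010000 = 2960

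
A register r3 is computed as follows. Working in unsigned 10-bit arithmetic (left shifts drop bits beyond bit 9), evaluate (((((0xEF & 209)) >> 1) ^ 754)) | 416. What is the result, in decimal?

0xEF = 0011101111
209 = 0011010001
→ & → 0011000001 = 193
→ >> 1 → 0001100000 = 96
754 = 1011110010
→ ^ → 1010010010 = 658
416 = 0110100000
→ | → 1110110010 = 946

946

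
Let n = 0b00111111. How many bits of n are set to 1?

n = 111111
Count the 1s: 1 + 1 + 1 + 1 + 1 + 1 = 6

6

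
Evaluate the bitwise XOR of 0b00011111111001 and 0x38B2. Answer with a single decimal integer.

16203

a = 00011111111001
0x38B2 = 11100010110010
XOR → 11111101001011 = 16203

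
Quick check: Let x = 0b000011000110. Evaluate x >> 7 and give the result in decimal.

x = 11000110
shift right by 7 → 00000001 = 1
(equivalently, floor(198 / 128))

1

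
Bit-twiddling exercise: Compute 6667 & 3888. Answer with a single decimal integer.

6667 = 1101000001011
3888 = 0111100110000
AND → 0101000000000 = 2560

2560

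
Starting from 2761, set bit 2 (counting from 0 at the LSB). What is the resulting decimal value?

x = 0000101011001001
bit 2 is currently 0; set it via x | (1 << 2) = x | 4
→ 0000101011001101 = 2765

2765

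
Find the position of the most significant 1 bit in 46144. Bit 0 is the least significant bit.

46144 = 1011010001000000
The topmost 1 is at position 15 (since 2^15 = 32768 ≤ 46144 < 65536).

15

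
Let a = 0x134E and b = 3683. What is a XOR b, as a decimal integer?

0x134E = 1001101001110
3683 = 0111001100011
XOR → 1110100101101 = 7469

7469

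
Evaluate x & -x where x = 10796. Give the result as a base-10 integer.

4

x = 10101000101100 = 10796
-x (two's complement) = …01010111010100
AND   = 00000000000100 = 4
(x & -x isolates the lowest set bit of x.)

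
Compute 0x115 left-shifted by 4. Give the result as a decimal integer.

0x115 = 0000100010101
shift left by 4 → 1000101010000 = 4432
(equivalently, 277 × 2^4 = 277 × 16)

4432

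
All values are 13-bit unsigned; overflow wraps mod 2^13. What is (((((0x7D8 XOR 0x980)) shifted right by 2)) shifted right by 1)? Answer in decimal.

459

0x7D8 = 0011111011000
0x980 = 0100110000000
→ XOR → 0111001011000 = 3672
→ shifted right by 2 → 0001110010110 = 918
→ shifted right by 1 → 0000111001011 = 459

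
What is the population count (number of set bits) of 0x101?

0x101 = 100000001
Count the 1s: 1 + 1 = 2

2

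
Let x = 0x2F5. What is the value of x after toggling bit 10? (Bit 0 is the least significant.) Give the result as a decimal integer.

x = 01011110101
bit 10 is currently 0; toggle it via x ^ (1 << 10) = x ^ 1024
→ 11011110101 = 1781

1781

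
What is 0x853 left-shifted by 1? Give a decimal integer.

4262

0x853 = 0100001010011
shift left by 1 → 1000010100110 = 4262
(equivalently, 2131 × 2^1 = 2131 × 2)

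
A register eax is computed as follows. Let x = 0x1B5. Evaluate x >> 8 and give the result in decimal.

1

0x1B5 = 110110101
shift right by 8 → 000000001 = 1
(equivalently, floor(437 / 256))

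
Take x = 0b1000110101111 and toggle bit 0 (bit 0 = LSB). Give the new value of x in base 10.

4526

x = 1000110101111
bit 0 is currently 1; toggle it via x ^ (1 << 0) = x ^ 1
→ 1000110101110 = 4526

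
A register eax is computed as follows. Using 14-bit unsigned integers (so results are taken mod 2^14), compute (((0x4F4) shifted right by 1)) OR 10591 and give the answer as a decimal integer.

11135

0x4F4 = 00010011110100
→ shifted right by 1 → 00001001111010 = 634
10591 = 10100101011111
→ OR → 10101101111111 = 11135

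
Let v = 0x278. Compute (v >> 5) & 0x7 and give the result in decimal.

v = 01001111000
Shift right by 5: 010011
Mask low 3 bits: 011 = 3

3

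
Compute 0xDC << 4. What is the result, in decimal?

3520

0xDC = 000011011100
shift left by 4 → 110111000000 = 3520
(equivalently, 220 × 2^4 = 220 × 16)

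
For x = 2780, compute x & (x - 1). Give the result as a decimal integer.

2776

x = 101011011100 = 2780
x - 1 = 101011011011
AND   = 101011011000 = 2776
(x & (x - 1) clears the lowest set bit of x.)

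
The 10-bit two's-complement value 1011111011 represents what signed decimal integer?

pattern = 1011111011 (MSB is 1 ⇒ negative)
Invert: 0100000100, add 1 → 0100000101 = 261, so the value is -261.
(Equivalently: 763 - 2^10 = 763 - 1024 = -261.)

-261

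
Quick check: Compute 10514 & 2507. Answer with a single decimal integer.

10514 = 10100100010010
2507 = 00100111001011
AND → 00100100000010 = 2306

2306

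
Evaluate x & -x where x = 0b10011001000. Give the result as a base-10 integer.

8

x = 10011001000 = 1224
-x (two's complement) = …01100111000
AND   = 00000001000 = 8
(x & -x isolates the lowest set bit of x.)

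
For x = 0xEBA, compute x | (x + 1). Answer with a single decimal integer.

3771

x = 111010111010 = 3770
x + 1 = 111010111011
OR    = 111010111011 = 3771
(x | (x + 1) sets the lowest cleared bit.)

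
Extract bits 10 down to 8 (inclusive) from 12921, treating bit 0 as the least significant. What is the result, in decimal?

v = 11001001111001
Shift right by 8: 110010
Mask low 3 bits: 010 = 2

2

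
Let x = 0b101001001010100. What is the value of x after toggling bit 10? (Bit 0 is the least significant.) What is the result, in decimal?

x = 101001001010100
bit 10 is currently 0; toggle it via x ^ (1 << 10) = x ^ 1024
→ 101011001010100 = 22100

22100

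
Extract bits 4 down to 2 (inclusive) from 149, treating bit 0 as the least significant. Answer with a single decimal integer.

v = 0010010101
Shift right by 2: 00100101
Mask low 3 bits: 101 = 5

5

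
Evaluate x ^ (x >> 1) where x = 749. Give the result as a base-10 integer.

x = 1011101101 = 749
x>>1 = 0101110110
XOR  = 1110011011 = 923
(x ^ (x >> 1) gives the standard binary-reflected Gray code of x.)

923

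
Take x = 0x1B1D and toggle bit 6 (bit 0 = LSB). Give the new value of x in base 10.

x = 1101100011101
bit 6 is currently 0; toggle it via x ^ (1 << 6) = x ^ 64
→ 1101101011101 = 7005

7005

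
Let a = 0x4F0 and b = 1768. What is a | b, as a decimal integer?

1784

0x4F0 = 10011110000
1768 = 11011101000
 OR → 11011111000 = 1784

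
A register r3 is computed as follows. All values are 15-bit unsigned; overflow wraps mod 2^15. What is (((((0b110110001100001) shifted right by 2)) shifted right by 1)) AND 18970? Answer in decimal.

2056

0b110110001100001 = 110110001100001
→ shifted right by 2 → 001101100011000 = 6936
→ shifted right by 1 → 000110110001100 = 3468
18970 = 100101000011010
→ AND → 000100000001000 = 2056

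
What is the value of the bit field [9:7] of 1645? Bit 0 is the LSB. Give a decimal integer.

4

v = 0011001101101
Shift right by 7: 001100
Mask low 3 bits: 100 = 4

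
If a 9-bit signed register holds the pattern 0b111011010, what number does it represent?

-38

pattern = 111011010 (MSB is 1 ⇒ negative)
Invert: 000100101, add 1 → 000100110 = 38, so the value is -38.
(Equivalently: 474 - 2^9 = 474 - 512 = -38.)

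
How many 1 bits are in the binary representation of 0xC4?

0xC4 = 11000100
Count the 1s: 1 + 1 + 1 = 3

3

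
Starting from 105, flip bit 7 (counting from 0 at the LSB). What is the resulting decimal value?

x = 01101001
bit 7 is currently 0; toggle it via x ^ (1 << 7) = x ^ 128
→ 11101001 = 233

233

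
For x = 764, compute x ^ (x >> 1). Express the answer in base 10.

898

x = 1011111100 = 764
x>>1 = 0101111110
XOR  = 1110000010 = 898
(x ^ (x >> 1) gives the standard binary-reflected Gray code of x.)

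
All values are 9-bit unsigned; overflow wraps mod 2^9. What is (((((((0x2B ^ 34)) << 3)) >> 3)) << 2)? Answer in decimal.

0x2B = 000101011
34 = 000100010
→ ^ → 000001001 = 9
→ << 3 (mod 2^9) → 001001000 = 72
→ >> 3 → 000001001 = 9
→ << 2 (mod 2^9) → 000100100 = 36

36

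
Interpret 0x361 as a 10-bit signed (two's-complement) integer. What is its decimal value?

pattern = 1101100001 (MSB is 1 ⇒ negative)
Invert: 0010011110, add 1 → 0010011111 = 159, so the value is -159.
(Equivalently: 865 - 2^10 = 865 - 1024 = -159.)

-159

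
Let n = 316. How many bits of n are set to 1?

5

316 = 100111100
Count the 1s: 1 + 1 + 1 + 1 + 1 = 5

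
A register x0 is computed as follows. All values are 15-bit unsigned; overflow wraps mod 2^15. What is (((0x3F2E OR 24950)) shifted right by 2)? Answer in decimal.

0x3F2E = 011111100101110
24950 = 110000101110110
→ OR → 111111101111110 = 32638
→ shifted right by 2 → 001111111011111 = 8159

8159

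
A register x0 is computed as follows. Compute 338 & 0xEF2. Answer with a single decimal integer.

82

338 = 000101010010
0xEF2 = 111011110010
AND → 000001010010 = 82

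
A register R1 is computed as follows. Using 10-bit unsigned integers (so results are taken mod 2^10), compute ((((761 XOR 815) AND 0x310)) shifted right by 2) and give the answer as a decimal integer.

761 = 1011111001
815 = 1100101111
→ XOR → 0111010110 = 470
0x310 = 1100010000
→ AND → 0100010000 = 272
→ shifted right by 2 → 0001000100 = 68

68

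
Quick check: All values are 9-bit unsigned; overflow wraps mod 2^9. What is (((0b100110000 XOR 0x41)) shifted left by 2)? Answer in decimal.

452

0b100110000 = 100110000
0x41 = 001000001
→ XOR → 101110001 = 369
→ shifted left by 2 (mod 2^9) → 111000100 = 452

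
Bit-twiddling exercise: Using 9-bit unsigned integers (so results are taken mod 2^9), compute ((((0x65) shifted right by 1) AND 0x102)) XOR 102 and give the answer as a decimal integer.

0x65 = 001100101
→ shifted right by 1 → 000110010 = 50
0x102 = 100000010
→ AND → 000000010 = 2
102 = 001100110
→ XOR → 001100100 = 100

100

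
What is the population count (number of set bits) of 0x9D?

0x9D = 10011101
Count the 1s: 1 + 1 + 1 + 1 + 1 = 5

5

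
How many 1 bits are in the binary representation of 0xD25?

6

0xD25 = 110100100101
Count the 1s: 1 + 1 + 1 + 1 + 1 + 1 = 6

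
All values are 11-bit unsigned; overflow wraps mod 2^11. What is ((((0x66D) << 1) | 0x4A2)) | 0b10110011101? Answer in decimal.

0x66D = 11001101101
→ << 1 (mod 2^11) → 10011011010 = 1242
0x4A2 = 10010100010
→ | → 10011111010 = 1274
0b10110011101 = 10110011101
→ | → 10111111111 = 1535

1535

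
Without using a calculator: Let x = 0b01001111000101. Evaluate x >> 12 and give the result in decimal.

x = 1001111000101
shift right by 12 → 0000000000001 = 1
(equivalently, floor(5061 / 4096))

1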